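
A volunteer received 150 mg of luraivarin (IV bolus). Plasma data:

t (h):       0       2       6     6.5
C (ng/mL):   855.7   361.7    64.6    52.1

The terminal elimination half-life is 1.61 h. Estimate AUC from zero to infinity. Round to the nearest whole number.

Trapezoidal AUC_0→6.5:
  [0→2]: (855.7+361.7)/2 × 2 = 1217.4
  [2→6]: (361.7+64.6)/2 × 4 = 852.6
  [6→6.5]: (64.6+52.1)/2 × 0.5 = 29.175
  Sum = 2099.175 ng/mL·h
k_e = ln2 / t½ = 0.693147 / 1.61 = 0.4305 h^-1
Extrapolated tail: C_last / k_e = 52.1 / 0.4305 = 121.022
AUC_0→∞ = 2099.175 + 121.022 = 2220.197 ng/mL·h

AUC = 2220 ng/mL·h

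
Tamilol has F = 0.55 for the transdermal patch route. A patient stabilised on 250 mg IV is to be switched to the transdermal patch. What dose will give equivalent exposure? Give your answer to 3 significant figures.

For equal systemic exposure: F × D_ev = D_iv
D_ev = D_iv / F = 250 / 0.55 = 454.545 mg

D_transdermal = 455 mg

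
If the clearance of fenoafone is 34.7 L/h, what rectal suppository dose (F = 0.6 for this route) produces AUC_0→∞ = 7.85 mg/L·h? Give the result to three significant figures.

Dose = CL × AUC_0→∞ / F
     = 34.7 × 7.85 / 0.6 = 453.992 mg

Dose = 454 mg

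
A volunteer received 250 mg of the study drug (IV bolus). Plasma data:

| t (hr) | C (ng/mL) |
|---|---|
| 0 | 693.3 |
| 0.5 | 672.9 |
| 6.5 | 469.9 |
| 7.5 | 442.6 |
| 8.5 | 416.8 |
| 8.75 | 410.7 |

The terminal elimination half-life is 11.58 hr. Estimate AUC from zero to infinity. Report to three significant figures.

AUC = 11600 ng/mL·hr

Trapezoidal AUC_0→8.75:
  [0→0.5]: (693.3+672.9)/2 × 0.5 = 341.55
  [0.5→6.5]: (672.9+469.9)/2 × 6 = 3428.4
  [6.5→7.5]: (469.9+442.6)/2 × 1 = 456.25
  [7.5→8.5]: (442.6+416.8)/2 × 1 = 429.7
  [8.5→8.75]: (416.8+410.7)/2 × 0.25 = 103.4375
  Sum = 4759.3375 ng/mL·hr
k_e = ln2 / t½ = 0.693147 / 11.58 = 0.0599 hr^-1
Extrapolated tail: C_last / k_e = 410.7 / 0.0599 = 6856.427
AUC_0→∞ = 4759.3375 + 6856.427 = 11615.7645 ng/mL·hr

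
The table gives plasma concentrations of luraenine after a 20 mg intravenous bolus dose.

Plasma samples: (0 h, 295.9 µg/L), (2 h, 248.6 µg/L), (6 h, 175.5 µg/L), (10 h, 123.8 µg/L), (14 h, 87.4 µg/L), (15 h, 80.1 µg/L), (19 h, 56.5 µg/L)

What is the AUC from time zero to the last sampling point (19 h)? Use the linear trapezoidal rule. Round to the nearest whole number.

Trapezoidal AUC_0→19:
  [0→2]: (295.9+248.6)/2 × 2 = 544.5
  [2→6]: (248.6+175.5)/2 × 4 = 848.2
  [6→10]: (175.5+123.8)/2 × 4 = 598.6
  [10→14]: (123.8+87.4)/2 × 4 = 422.4
  [14→15]: (87.4+80.1)/2 × 1 = 83.75
  [15→19]: (80.1+56.5)/2 × 4 = 273.2
  Sum = 2770.65 µg/L·h

AUC = 2771 µg/L·h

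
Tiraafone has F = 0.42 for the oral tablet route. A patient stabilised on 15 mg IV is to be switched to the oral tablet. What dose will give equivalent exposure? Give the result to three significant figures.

D_oral = 35.7 mg

For equal systemic exposure: F × D_ev = D_iv
D_ev = D_iv / F = 15 / 0.42 = 35.7143 mg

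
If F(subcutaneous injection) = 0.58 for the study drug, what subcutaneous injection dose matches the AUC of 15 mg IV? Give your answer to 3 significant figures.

D_subcutaneous = 25.9 mg

For equal systemic exposure: F × D_ev = D_iv
D_ev = D_iv / F = 15 / 0.58 = 25.8621 mg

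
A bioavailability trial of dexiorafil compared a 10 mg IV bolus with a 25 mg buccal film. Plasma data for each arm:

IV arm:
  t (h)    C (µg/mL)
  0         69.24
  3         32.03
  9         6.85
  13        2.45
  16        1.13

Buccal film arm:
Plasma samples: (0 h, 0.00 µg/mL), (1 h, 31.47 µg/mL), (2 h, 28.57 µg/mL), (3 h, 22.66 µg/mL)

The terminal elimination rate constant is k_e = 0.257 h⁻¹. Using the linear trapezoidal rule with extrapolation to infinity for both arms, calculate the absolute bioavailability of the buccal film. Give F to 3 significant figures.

F = 0.215

Trapezoidal AUC_0→16 (IV):
  [0→3]: (69.24+32.03)/2 × 3 = 151.905
  [3→9]: (32.03+6.85)/2 × 6 = 116.64
  [9→13]: (6.85+2.45)/2 × 4 = 18.6
  [13→16]: (2.45+1.13)/2 × 3 = 5.37
  Sum = 292.515 µg/mL·h
IV tail: 1.13/0.257 = 4.397; AUC_iv,0→∞ = 292.515 + 4.397 = 296.912 µg/mL·h
Trapezoidal AUC_0→3 (buccal film):
  [0→1]: (0.00+31.47)/2 × 1 = 15.735
  [1→2]: (31.47+28.57)/2 × 1 = 30.02
  [2→3]: (28.57+22.66)/2 × 1 = 25.615
  Sum = 71.37 µg/mL·h
buccal film tail: 22.66/0.257 = 88.171; AUC_ev,0→∞ = 71.37 + 88.171 = 159.541 µg/mL·h
F = (AUC_ev/D_ev)/(AUC_iv/D_iv) = (159.541/25)/(296.912/10) = 6.38164/29.6912 = 0.2149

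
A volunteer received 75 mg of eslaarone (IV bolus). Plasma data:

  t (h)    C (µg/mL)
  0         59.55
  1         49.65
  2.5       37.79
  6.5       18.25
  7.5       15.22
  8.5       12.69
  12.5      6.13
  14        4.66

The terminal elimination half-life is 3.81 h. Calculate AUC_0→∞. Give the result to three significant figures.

Trapezoidal AUC_0→14:
  [0→1]: (59.55+49.65)/2 × 1 = 54.6
  [1→2.5]: (49.65+37.79)/2 × 1.5 = 65.58
  [2.5→6.5]: (37.79+18.25)/2 × 4 = 112.08
  [6.5→7.5]: (18.25+15.22)/2 × 1 = 16.735
  [7.5→8.5]: (15.22+12.69)/2 × 1 = 13.955
  [8.5→12.5]: (12.69+6.13)/2 × 4 = 37.64
  [12.5→14]: (6.13+4.66)/2 × 1.5 = 8.0925
  Sum = 308.6825 µg/mL·h
k_e = ln2 / t½ = 0.693147 / 3.81 = 0.1819 h^-1
Extrapolated tail: C_last / k_e = 4.66 / 0.1819 = 25.618
AUC_0→∞ = 308.6825 + 25.618 = 334.3005 µg/mL·h

AUC = 334 µg/mL·h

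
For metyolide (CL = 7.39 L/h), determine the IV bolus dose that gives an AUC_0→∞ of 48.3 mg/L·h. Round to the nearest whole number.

Dose = 357 mg

Dose_iv = CL × AUC_0→∞
     = 7.39 × 48.3 = 356.937 mg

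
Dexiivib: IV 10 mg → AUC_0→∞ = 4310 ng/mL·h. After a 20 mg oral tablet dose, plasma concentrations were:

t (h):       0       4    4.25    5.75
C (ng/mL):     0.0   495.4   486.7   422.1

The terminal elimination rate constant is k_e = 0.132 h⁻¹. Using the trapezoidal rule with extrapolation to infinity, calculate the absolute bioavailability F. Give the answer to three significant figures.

F = 0.579

Trapezoidal AUC_0→5.75 (oral tablet):
  [0→4]: (0.0+495.4)/2 × 4 = 990.8
  [4→4.25]: (495.4+486.7)/2 × 0.25 = 122.7625
  [4.25→5.75]: (486.7+422.1)/2 × 1.5 = 681.6
  Sum = 1795.1625 ng/mL·h
Tail: C_last/k_e = 422.1/0.132 = 3197.727
AUC_0→∞ (oral tablet) = 1795.1625 + 3197.727 = 4992.8895 ng/mL·h
F = (AUC_ev/D_ev)/(AUC_iv/D_iv) = (4992.8895/20)/(4310/10) = 249.644/431 = 0.5792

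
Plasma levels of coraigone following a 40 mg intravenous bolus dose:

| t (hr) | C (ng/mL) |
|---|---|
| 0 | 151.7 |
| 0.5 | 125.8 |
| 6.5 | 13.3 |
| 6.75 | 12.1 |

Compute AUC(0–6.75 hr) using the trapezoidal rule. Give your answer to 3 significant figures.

AUC = 490 ng/mL·hr

Trapezoidal AUC_0→6.75:
  [0→0.5]: (151.7+125.8)/2 × 0.5 = 69.375
  [0.5→6.5]: (125.8+13.3)/2 × 6 = 417.3
  [6.5→6.75]: (13.3+12.1)/2 × 0.25 = 3.175
  Sum = 489.85 ng/mL·hr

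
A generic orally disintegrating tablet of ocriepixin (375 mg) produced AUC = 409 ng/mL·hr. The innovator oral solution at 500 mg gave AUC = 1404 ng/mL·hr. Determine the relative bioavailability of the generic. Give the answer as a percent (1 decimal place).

F_rel = 38.8%

F_rel = (AUC_test/D_test) / (AUC_ref/D_ref)
      = (409/375) / (1404/500)
      = 1.09067 / 2.808 = 0.3884 = 38.84%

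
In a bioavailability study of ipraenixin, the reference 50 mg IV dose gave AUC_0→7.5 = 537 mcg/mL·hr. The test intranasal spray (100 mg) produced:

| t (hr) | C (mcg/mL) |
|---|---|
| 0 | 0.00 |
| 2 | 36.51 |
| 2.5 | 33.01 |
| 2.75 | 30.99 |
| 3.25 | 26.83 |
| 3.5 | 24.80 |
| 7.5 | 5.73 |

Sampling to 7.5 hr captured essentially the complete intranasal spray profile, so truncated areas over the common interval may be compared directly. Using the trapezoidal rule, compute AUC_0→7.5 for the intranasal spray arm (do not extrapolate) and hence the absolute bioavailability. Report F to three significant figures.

Trapezoidal AUC_0→7.5 (intranasal spray):
  [0→2]: (0.00+36.51)/2 × 2 = 36.51
  [2→2.5]: (36.51+33.01)/2 × 0.5 = 17.38
  [2.5→2.75]: (33.01+30.99)/2 × 0.25 = 8.0
  [2.75→3.25]: (30.99+26.83)/2 × 0.5 = 14.455
  [3.25→3.5]: (26.83+24.80)/2 × 0.25 = 6.45375
  [3.5→7.5]: (24.80+5.73)/2 × 4 = 61.06
  Sum = 143.85875 mcg/mL·hr
F = (AUC_ev/D_ev)/(AUC_iv/D_iv) = (143.85875/100)/(537/50) = 1.4385875/10.74 = 0.1339

F = 0.134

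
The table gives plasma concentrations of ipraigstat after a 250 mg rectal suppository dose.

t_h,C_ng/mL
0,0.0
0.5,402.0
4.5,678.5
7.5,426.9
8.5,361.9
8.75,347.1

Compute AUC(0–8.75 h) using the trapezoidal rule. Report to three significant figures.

AUC = 4400 ng/mL·h

Trapezoidal AUC_0→8.75:
  [0→0.5]: (0.0+402.0)/2 × 0.5 = 100.5
  [0.5→4.5]: (402.0+678.5)/2 × 4 = 2161.0
  [4.5→7.5]: (678.5+426.9)/2 × 3 = 1658.1
  [7.5→8.5]: (426.9+361.9)/2 × 1 = 394.4
  [8.5→8.75]: (361.9+347.1)/2 × 0.25 = 88.625
  Sum = 4402.625 ng/mL·h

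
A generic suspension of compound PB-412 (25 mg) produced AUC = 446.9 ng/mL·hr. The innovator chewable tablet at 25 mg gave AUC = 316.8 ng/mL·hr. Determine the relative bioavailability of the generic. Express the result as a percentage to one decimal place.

F_rel = 141.1%

F_rel = (AUC_test/D_test) / (AUC_ref/D_ref)
      = (446.9/25) / (316.8/25)
      = 17.876 / 12.672 = 1.4107 = 141.07%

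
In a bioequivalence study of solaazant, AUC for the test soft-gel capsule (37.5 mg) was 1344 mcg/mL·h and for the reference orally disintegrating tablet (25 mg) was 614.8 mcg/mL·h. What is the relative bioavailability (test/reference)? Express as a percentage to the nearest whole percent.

F_rel = 146%

F_rel = (AUC_test/D_test) / (AUC_ref/D_ref)
      = (1344/37.5) / (614.8/25)
      = 35.84 / 24.592 = 1.4574 = 145.74%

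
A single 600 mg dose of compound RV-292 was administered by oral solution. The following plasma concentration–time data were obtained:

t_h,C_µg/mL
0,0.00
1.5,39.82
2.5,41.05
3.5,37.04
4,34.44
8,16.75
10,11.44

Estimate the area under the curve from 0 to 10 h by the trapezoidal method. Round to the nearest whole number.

Trapezoidal AUC_0→10:
  [0→1.5]: (0.00+39.82)/2 × 1.5 = 29.865
  [1.5→2.5]: (39.82+41.05)/2 × 1 = 40.435
  [2.5→3.5]: (41.05+37.04)/2 × 1 = 39.045
  [3.5→4]: (37.04+34.44)/2 × 0.5 = 17.87
  [4→8]: (34.44+16.75)/2 × 4 = 102.38
  [8→10]: (16.75+11.44)/2 × 2 = 28.19
  Sum = 257.785 µg/mL·h

AUC = 258 µg/mL·h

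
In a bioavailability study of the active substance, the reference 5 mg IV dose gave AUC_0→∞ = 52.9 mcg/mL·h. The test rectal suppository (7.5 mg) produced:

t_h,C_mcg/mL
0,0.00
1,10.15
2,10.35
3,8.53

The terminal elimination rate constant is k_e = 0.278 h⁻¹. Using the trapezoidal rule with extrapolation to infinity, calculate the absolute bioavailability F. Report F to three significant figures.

Trapezoidal AUC_0→3 (rectal suppository):
  [0→1]: (0.00+10.15)/2 × 1 = 5.075
  [1→2]: (10.15+10.35)/2 × 1 = 10.25
  [2→3]: (10.35+8.53)/2 × 1 = 9.44
  Sum = 24.765 mcg/mL·h
Tail: C_last/k_e = 8.53/0.278 = 30.683
AUC_0→∞ (rectal suppository) = 24.765 + 30.683 = 55.448 mcg/mL·h
F = (AUC_ev/D_ev)/(AUC_iv/D_iv) = (55.448/7.5)/(52.9/5) = 7.39307/10.58 = 0.6988

F = 0.699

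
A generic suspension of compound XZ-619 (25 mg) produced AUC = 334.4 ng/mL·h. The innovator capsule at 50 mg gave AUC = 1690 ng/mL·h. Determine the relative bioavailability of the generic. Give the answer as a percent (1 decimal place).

F_rel = 39.6%

F_rel = (AUC_test/D_test) / (AUC_ref/D_ref)
      = (334.4/25) / (1690/50)
      = 13.376 / 33.8 = 0.3957 = 39.57%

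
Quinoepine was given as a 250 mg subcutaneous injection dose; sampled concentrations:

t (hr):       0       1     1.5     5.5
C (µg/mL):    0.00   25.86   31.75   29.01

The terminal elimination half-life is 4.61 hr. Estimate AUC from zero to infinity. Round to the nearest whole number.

AUC = 342 µg/mL·hr

Trapezoidal AUC_0→5.5:
  [0→1]: (0.00+25.86)/2 × 1 = 12.93
  [1→1.5]: (25.86+31.75)/2 × 0.5 = 14.4025
  [1.5→5.5]: (31.75+29.01)/2 × 4 = 121.52
  Sum = 148.8525 µg/mL·hr
k_e = ln2 / t½ = 0.693147 / 4.61 = 0.1504 hr^-1
Extrapolated tail: C_last / k_e = 29.01 / 0.1504 = 192.886
AUC_0→∞ = 148.8525 + 192.886 = 341.7385 µg/mL·hr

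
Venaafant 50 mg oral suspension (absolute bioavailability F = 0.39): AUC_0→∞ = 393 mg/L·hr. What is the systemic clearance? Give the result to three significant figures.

CL = 0.0496 L/hr

CL = F × Dose / AUC_0→∞
   = 0.39 × 50 / 393 = 0.0496183 L/hr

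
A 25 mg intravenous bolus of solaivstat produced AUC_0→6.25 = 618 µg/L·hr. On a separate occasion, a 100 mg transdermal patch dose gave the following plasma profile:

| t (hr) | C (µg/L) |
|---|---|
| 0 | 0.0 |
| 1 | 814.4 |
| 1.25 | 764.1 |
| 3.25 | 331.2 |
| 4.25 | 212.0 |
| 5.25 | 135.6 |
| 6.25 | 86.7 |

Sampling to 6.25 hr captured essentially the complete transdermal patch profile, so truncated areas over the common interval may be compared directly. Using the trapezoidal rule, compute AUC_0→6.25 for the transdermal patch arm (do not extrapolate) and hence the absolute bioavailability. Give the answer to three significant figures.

Trapezoidal AUC_0→6.25 (transdermal patch):
  [0→1]: (0.0+814.4)/2 × 1 = 407.2
  [1→1.25]: (814.4+764.1)/2 × 0.25 = 197.3125
  [1.25→3.25]: (764.1+331.2)/2 × 2 = 1095.3
  [3.25→4.25]: (331.2+212.0)/2 × 1 = 271.6
  [4.25→5.25]: (212.0+135.6)/2 × 1 = 173.8
  [5.25→6.25]: (135.6+86.7)/2 × 1 = 111.15
  Sum = 2256.3625 µg/L·hr
F = (AUC_ev/D_ev)/(AUC_iv/D_iv) = (2256.3625/100)/(618/25) = 22.563625/24.72 = 0.9128

F = 0.913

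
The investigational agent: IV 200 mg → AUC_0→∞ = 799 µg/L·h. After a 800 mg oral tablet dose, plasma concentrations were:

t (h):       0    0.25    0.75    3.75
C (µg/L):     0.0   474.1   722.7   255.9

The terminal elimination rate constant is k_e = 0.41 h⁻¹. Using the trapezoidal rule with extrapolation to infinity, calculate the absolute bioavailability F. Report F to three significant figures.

F = 0.767

Trapezoidal AUC_0→3.75 (oral tablet):
  [0→0.25]: (0.0+474.1)/2 × 0.25 = 59.2625
  [0.25→0.75]: (474.1+722.7)/2 × 0.5 = 299.2
  [0.75→3.75]: (722.7+255.9)/2 × 3 = 1467.9
  Sum = 1826.3625 µg/L·h
Tail: C_last/k_e = 255.9/0.41 = 624.146
AUC_0→∞ (oral tablet) = 1826.3625 + 624.146 = 2450.5085 µg/L·h
F = (AUC_ev/D_ev)/(AUC_iv/D_iv) = (2450.5085/800)/(799/200) = 3.06314/3.995 = 0.7667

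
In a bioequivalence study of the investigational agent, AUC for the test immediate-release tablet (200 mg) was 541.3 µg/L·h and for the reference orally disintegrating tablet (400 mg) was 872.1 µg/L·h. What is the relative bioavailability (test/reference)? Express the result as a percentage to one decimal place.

F_rel = (AUC_test/D_test) / (AUC_ref/D_ref)
      = (541.3/200) / (872.1/400)
      = 2.7065 / 2.18025 = 1.2414 = 124.14%

F_rel = 124.1%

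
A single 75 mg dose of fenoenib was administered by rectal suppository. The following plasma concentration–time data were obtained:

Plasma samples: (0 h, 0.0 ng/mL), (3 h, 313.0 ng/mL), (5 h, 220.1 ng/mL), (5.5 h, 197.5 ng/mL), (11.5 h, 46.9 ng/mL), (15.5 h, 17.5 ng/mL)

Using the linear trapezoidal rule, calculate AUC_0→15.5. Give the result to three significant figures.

Trapezoidal AUC_0→15.5:
  [0→3]: (0.0+313.0)/2 × 3 = 469.5
  [3→5]: (313.0+220.1)/2 × 2 = 533.1
  [5→5.5]: (220.1+197.5)/2 × 0.5 = 104.4
  [5.5→11.5]: (197.5+46.9)/2 × 6 = 733.2
  [11.5→15.5]: (46.9+17.5)/2 × 4 = 128.8
  Sum = 1969.0 ng/mL·h

AUC = 1970 ng/mL·h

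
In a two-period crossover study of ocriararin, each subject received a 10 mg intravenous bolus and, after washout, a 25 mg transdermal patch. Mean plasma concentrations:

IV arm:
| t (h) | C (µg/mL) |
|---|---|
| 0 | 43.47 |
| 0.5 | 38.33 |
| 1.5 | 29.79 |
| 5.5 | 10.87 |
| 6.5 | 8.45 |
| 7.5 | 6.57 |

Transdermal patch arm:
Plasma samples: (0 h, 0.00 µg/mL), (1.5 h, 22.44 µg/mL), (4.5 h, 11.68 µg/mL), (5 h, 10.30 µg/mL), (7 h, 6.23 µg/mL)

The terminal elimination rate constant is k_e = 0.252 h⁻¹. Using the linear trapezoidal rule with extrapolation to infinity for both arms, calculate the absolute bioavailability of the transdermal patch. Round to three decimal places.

F = 0.256

Trapezoidal AUC_0→7.5 (IV):
  [0→0.5]: (43.47+38.33)/2 × 0.5 = 20.45
  [0.5→1.5]: (38.33+29.79)/2 × 1 = 34.06
  [1.5→5.5]: (29.79+10.87)/2 × 4 = 81.32
  [5.5→6.5]: (10.87+8.45)/2 × 1 = 9.66
  [6.5→7.5]: (8.45+6.57)/2 × 1 = 7.51
  Sum = 153.0 µg/mL·h
IV tail: 6.57/0.252 = 26.071; AUC_iv,0→∞ = 153.0 + 26.071 = 179.071 µg/mL·h
Trapezoidal AUC_0→7 (transdermal patch):
  [0→1.5]: (0.00+22.44)/2 × 1.5 = 16.83
  [1.5→4.5]: (22.44+11.68)/2 × 3 = 51.18
  [4.5→5]: (11.68+10.30)/2 × 0.5 = 5.495
  [5→7]: (10.30+6.23)/2 × 2 = 16.53
  Sum = 90.035 µg/mL·h
transdermal patch tail: 6.23/0.252 = 24.722; AUC_ev,0→∞ = 90.035 + 24.722 = 114.757 µg/mL·h
F = (AUC_ev/D_ev)/(AUC_iv/D_iv) = (114.757/25)/(179.071/10) = 4.59028/17.9071 = 0.2563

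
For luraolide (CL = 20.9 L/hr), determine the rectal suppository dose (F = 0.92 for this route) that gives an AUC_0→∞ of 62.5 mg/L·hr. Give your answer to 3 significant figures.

Dose = CL × AUC_0→∞ / F
     = 20.9 × 62.5 / 0.92 = 1419.84 mg

Dose = 1420 mg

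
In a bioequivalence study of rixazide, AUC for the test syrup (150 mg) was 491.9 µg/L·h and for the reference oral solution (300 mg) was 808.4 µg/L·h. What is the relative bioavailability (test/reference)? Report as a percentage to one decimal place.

F_rel = (AUC_test/D_test) / (AUC_ref/D_ref)
      = (491.9/150) / (808.4/300)
      = 3.27933 / 2.69467 = 1.2170 = 121.70%

F_rel = 121.7%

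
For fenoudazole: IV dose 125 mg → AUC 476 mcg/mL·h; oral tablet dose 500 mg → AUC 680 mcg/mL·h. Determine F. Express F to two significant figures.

F = 0.36

F = (AUC_ev / D_ev) / (AUC_iv / D_iv)
  = (680/500) / (476/125)
  = 1.36 / 3.808 = 0.3571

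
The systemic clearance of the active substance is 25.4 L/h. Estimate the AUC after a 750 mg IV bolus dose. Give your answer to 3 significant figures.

AUC_0→∞ = Dose_iv / CL
        = 750 / 25.4 = 29.5276 mg/L·h

AUC = 29.5 mg/L·h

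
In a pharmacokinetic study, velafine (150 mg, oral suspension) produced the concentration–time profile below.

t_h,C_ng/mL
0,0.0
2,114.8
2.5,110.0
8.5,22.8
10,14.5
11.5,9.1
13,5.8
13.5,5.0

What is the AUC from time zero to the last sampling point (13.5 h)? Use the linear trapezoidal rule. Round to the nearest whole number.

Trapezoidal AUC_0→13.5:
  [0→2]: (0.0+114.8)/2 × 2 = 114.8
  [2→2.5]: (114.8+110.0)/2 × 0.5 = 56.2
  [2.5→8.5]: (110.0+22.8)/2 × 6 = 398.4
  [8.5→10]: (22.8+14.5)/2 × 1.5 = 27.975
  [10→11.5]: (14.5+9.1)/2 × 1.5 = 17.7
  [11.5→13]: (9.1+5.8)/2 × 1.5 = 11.175
  [13→13.5]: (5.8+5.0)/2 × 0.5 = 2.7
  Sum = 628.95 ng/mL·h

AUC = 629 ng/mL·h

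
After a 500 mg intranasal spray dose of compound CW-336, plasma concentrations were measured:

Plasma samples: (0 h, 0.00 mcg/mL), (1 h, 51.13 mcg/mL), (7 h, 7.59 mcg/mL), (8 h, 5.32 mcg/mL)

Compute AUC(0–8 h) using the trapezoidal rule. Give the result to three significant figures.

Trapezoidal AUC_0→8:
  [0→1]: (0.00+51.13)/2 × 1 = 25.565
  [1→7]: (51.13+7.59)/2 × 6 = 176.16
  [7→8]: (7.59+5.32)/2 × 1 = 6.455
  Sum = 208.18 mcg/mL·h

AUC = 208 mcg/mL·h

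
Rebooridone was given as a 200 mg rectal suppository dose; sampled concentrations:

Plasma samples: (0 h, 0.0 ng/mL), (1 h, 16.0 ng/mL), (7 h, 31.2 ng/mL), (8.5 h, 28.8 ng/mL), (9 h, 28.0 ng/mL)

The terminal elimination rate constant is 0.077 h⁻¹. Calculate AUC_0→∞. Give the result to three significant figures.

AUC = 572 ng/mL·h

Trapezoidal AUC_0→9:
  [0→1]: (0.0+16.0)/2 × 1 = 8.0
  [1→7]: (16.0+31.2)/2 × 6 = 141.6
  [7→8.5]: (31.2+28.8)/2 × 1.5 = 45.0
  [8.5→9]: (28.8+28.0)/2 × 0.5 = 14.2
  Sum = 208.8 ng/mL·h
Extrapolated tail: C_last / k_e = 28.0 / 0.077 = 363.636
AUC_0→∞ = 208.8 + 363.636 = 572.436 ng/mL·h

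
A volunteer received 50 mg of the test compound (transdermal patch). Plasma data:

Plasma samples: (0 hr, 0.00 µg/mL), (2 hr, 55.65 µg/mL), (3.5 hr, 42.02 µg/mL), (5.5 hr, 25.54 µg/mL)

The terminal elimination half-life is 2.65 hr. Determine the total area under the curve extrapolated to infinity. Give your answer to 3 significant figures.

Trapezoidal AUC_0→5.5:
  [0→2]: (0.00+55.65)/2 × 2 = 55.65
  [2→3.5]: (55.65+42.02)/2 × 1.5 = 73.2525
  [3.5→5.5]: (42.02+25.54)/2 × 2 = 67.56
  Sum = 196.4625 µg/mL·hr
k_e = ln2 / t½ = 0.693147 / 2.65 = 0.2616 hr^-1
Extrapolated tail: C_last / k_e = 25.54 / 0.2616 = 97.630
AUC_0→∞ = 196.4625 + 97.630 = 294.0925 µg/mL·hr

AUC = 294 µg/mL·hr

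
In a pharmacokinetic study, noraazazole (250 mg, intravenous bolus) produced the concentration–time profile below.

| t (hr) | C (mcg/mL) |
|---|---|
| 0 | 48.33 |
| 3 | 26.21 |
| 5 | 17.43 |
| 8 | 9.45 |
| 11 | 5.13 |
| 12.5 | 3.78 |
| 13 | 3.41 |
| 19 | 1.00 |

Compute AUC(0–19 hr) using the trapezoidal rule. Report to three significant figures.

Trapezoidal AUC_0→19:
  [0→3]: (48.33+26.21)/2 × 3 = 111.81
  [3→5]: (26.21+17.43)/2 × 2 = 43.64
  [5→8]: (17.43+9.45)/2 × 3 = 40.32
  [8→11]: (9.45+5.13)/2 × 3 = 21.87
  [11→12.5]: (5.13+3.78)/2 × 1.5 = 6.6825
  [12.5→13]: (3.78+3.41)/2 × 0.5 = 1.7975
  [13→19]: (3.41+1.00)/2 × 6 = 13.23
  Sum = 239.35 mcg/mL·hr

AUC = 239 mcg/mL·hr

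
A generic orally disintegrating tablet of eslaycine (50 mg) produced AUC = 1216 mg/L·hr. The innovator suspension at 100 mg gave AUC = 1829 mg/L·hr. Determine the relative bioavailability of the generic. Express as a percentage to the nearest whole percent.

F_rel = 133%

F_rel = (AUC_test/D_test) / (AUC_ref/D_ref)
      = (1216/50) / (1829/100)
      = 24.32 / 18.29 = 1.3297 = 132.97%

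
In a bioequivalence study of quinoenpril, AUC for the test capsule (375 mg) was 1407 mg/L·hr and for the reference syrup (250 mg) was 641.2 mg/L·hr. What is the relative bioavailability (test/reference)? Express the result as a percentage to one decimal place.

F_rel = (AUC_test/D_test) / (AUC_ref/D_ref)
      = (1407/375) / (641.2/250)
      = 3.752 / 2.5648 = 1.4629 = 146.29%

F_rel = 146.3%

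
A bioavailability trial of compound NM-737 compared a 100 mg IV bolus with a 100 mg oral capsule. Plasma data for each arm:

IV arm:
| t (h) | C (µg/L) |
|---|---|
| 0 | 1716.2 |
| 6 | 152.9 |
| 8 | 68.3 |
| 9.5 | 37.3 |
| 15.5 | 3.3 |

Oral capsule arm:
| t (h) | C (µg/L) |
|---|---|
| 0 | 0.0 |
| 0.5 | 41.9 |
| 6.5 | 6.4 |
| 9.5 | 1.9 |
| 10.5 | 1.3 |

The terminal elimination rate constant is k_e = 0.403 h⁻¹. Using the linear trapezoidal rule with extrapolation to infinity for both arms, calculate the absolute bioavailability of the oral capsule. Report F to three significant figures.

Trapezoidal AUC_0→15.5 (IV):
  [0→6]: (1716.2+152.9)/2 × 6 = 5607.3
  [6→8]: (152.9+68.3)/2 × 2 = 221.2
  [8→9.5]: (68.3+37.3)/2 × 1.5 = 79.2
  [9.5→15.5]: (37.3+3.3)/2 × 6 = 121.8
  Sum = 6029.5 µg/L·h
IV tail: 3.3/0.403 = 8.189; AUC_iv,0→∞ = 6029.5 + 8.189 = 6037.689 µg/L·h
Trapezoidal AUC_0→10.5 (oral capsule):
  [0→0.5]: (0.0+41.9)/2 × 0.5 = 10.475
  [0.5→6.5]: (41.9+6.4)/2 × 6 = 144.9
  [6.5→9.5]: (6.4+1.9)/2 × 3 = 12.45
  [9.5→10.5]: (1.9+1.3)/2 × 1 = 1.6
  Sum = 169.425 µg/L·h
oral capsule tail: 1.3/0.403 = 3.226; AUC_ev,0→∞ = 169.425 + 3.226 = 172.651 µg/L·h
F = (AUC_ev/D_ev)/(AUC_iv/D_iv) = (172.651/100)/(6037.689/100) = 1.72651/60.37689 = 0.0286

F = 0.0286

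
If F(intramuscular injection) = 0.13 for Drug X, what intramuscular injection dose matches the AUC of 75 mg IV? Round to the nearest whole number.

For equal systemic exposure: F × D_ev = D_iv
D_ev = D_iv / F = 75 / 0.13 = 576.923 mg

D_intramuscular = 577 mg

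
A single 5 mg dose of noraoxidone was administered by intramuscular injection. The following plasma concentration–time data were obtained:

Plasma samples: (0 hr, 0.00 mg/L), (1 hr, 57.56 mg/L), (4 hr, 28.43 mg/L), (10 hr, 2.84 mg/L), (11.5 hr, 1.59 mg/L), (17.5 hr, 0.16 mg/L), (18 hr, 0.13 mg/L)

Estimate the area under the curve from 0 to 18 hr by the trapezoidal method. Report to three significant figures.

Trapezoidal AUC_0→18:
  [0→1]: (0.00+57.56)/2 × 1 = 28.78
  [1→4]: (57.56+28.43)/2 × 3 = 128.985
  [4→10]: (28.43+2.84)/2 × 6 = 93.81
  [10→11.5]: (2.84+1.59)/2 × 1.5 = 3.3225
  [11.5→17.5]: (1.59+0.16)/2 × 6 = 5.25
  [17.5→18]: (0.16+0.13)/2 × 0.5 = 0.0725
  Sum = 260.22 mg/L·hr

AUC = 260 mg/L·hr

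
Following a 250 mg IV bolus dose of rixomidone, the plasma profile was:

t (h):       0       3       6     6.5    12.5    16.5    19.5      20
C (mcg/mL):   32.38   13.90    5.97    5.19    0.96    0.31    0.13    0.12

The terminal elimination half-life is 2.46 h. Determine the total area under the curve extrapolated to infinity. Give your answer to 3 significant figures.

AUC = 124 mcg/mL·h

Trapezoidal AUC_0→20:
  [0→3]: (32.38+13.90)/2 × 3 = 69.42
  [3→6]: (13.90+5.97)/2 × 3 = 29.805
  [6→6.5]: (5.97+5.19)/2 × 0.5 = 2.79
  [6.5→12.5]: (5.19+0.96)/2 × 6 = 18.45
  [12.5→16.5]: (0.96+0.31)/2 × 4 = 2.54
  [16.5→19.5]: (0.31+0.13)/2 × 3 = 0.66
  [19.5→20]: (0.13+0.12)/2 × 0.5 = 0.0625
  Sum = 123.7275 mcg/mL·h
k_e = ln2 / t½ = 0.693147 / 2.46 = 0.2818 h^-1
Extrapolated tail: C_last / k_e = 0.12 / 0.2818 = 0.426
AUC_0→∞ = 123.7275 + 0.426 = 124.1535 mcg/mL·h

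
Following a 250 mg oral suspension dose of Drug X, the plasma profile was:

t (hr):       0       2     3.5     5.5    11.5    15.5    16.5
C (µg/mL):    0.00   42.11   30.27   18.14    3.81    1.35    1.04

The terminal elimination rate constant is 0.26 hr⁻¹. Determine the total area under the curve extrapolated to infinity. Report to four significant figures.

Trapezoidal AUC_0→16.5:
  [0→2]: (0.00+42.11)/2 × 2 = 42.11
  [2→3.5]: (42.11+30.27)/2 × 1.5 = 54.285
  [3.5→5.5]: (30.27+18.14)/2 × 2 = 48.41
  [5.5→11.5]: (18.14+3.81)/2 × 6 = 65.85
  [11.5→15.5]: (3.81+1.35)/2 × 4 = 10.32
  [15.5→16.5]: (1.35+1.04)/2 × 1 = 1.195
  Sum = 222.17 µg/mL·hr
Extrapolated tail: C_last / k_e = 1.04 / 0.26 = 4.000
AUC_0→∞ = 222.17 + 4.000 = 226.17 µg/mL·hr

AUC = 226.2 µg/mL·hr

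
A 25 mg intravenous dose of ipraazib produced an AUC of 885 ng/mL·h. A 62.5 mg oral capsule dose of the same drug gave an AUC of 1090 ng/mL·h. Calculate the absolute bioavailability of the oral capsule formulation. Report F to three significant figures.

F = 0.493

F = (AUC_ev / D_ev) / (AUC_iv / D_iv)
  = (1090/62.5) / (885/25)
  = 17.44 / 35.4 = 0.4927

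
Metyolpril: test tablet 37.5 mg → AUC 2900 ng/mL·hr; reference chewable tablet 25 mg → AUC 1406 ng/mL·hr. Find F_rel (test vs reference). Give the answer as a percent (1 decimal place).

F_rel = 137.5%

F_rel = (AUC_test/D_test) / (AUC_ref/D_ref)
      = (2900/37.5) / (1406/25)
      = 77.3333 / 56.24 = 1.3751 = 137.51%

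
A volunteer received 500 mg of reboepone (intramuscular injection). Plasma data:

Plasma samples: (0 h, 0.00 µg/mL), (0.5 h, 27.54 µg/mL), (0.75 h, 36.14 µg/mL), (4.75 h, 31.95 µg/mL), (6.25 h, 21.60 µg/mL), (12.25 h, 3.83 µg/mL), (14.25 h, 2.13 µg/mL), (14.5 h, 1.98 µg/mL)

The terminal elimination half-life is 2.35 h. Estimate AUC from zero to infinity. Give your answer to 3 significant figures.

Trapezoidal AUC_0→14.5:
  [0→0.5]: (0.00+27.54)/2 × 0.5 = 6.885
  [0.5→0.75]: (27.54+36.14)/2 × 0.25 = 7.96
  [0.75→4.75]: (36.14+31.95)/2 × 4 = 136.18
  [4.75→6.25]: (31.95+21.60)/2 × 1.5 = 40.1625
  [6.25→12.25]: (21.60+3.83)/2 × 6 = 76.29
  [12.25→14.25]: (3.83+2.13)/2 × 2 = 5.96
  [14.25→14.5]: (2.13+1.98)/2 × 0.25 = 0.51375
  Sum = 273.95125 µg/mL·h
k_e = ln2 / t½ = 0.693147 / 2.35 = 0.2950 h^-1
Extrapolated tail: C_last / k_e = 1.98 / 0.295 = 6.712
AUC_0→∞ = 273.95125 + 6.712 = 280.66325 µg/mL·h

AUC = 281 µg/mL·h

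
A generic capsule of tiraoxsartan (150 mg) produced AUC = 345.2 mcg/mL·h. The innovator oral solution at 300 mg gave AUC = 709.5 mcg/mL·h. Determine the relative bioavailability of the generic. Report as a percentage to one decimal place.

F_rel = (AUC_test/D_test) / (AUC_ref/D_ref)
      = (345.2/150) / (709.5/300)
      = 2.30133 / 2.365 = 0.9731 = 97.31%

F_rel = 97.3%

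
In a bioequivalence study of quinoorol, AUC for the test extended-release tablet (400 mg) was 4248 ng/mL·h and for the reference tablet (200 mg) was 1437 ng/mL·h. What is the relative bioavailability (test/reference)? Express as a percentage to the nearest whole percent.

F_rel = (AUC_test/D_test) / (AUC_ref/D_ref)
      = (4248/400) / (1437/200)
      = 10.62 / 7.185 = 1.4781 = 147.81%

F_rel = 148%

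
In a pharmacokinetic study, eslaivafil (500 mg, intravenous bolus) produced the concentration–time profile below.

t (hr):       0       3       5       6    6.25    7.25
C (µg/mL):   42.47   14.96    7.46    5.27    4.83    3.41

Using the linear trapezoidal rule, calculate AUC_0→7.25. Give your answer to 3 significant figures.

Trapezoidal AUC_0→7.25:
  [0→3]: (42.47+14.96)/2 × 3 = 86.145
  [3→5]: (14.96+7.46)/2 × 2 = 22.42
  [5→6]: (7.46+5.27)/2 × 1 = 6.365
  [6→6.25]: (5.27+4.83)/2 × 0.25 = 1.2625
  [6.25→7.25]: (4.83+3.41)/2 × 1 = 4.12
  Sum = 120.3125 µg/mL·hr

AUC = 120 µg/mL·hr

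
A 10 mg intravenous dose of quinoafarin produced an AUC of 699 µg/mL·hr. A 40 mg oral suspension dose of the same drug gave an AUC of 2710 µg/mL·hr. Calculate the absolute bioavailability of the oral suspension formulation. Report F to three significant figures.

F = (AUC_ev / D_ev) / (AUC_iv / D_iv)
  = (2710/40) / (699/10)
  = 67.75 / 69.9 = 0.9692

F = 0.969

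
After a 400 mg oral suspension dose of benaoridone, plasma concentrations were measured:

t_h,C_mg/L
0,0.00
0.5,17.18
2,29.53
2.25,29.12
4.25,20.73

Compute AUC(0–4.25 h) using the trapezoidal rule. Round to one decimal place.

AUC = 96.5 mg/L·h

Trapezoidal AUC_0→4.25:
  [0→0.5]: (0.00+17.18)/2 × 0.5 = 4.295
  [0.5→2]: (17.18+29.53)/2 × 1.5 = 35.0325
  [2→2.25]: (29.53+29.12)/2 × 0.25 = 7.33125
  [2.25→4.25]: (29.12+20.73)/2 × 2 = 49.85
  Sum = 96.50875 mg/L·h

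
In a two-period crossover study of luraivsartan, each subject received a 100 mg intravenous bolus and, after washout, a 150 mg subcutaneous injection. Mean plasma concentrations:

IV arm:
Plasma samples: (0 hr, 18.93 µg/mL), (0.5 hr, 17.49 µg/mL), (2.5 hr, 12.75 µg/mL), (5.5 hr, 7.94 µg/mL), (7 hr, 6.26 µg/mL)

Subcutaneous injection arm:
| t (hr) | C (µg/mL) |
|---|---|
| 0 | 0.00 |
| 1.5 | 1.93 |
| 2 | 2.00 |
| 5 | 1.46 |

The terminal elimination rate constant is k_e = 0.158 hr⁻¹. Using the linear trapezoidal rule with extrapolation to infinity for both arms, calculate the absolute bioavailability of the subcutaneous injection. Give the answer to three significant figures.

F = 0.0932

Trapezoidal AUC_0→7 (IV):
  [0→0.5]: (18.93+17.49)/2 × 0.5 = 9.105
  [0.5→2.5]: (17.49+12.75)/2 × 2 = 30.24
  [2.5→5.5]: (12.75+7.94)/2 × 3 = 31.035
  [5.5→7]: (7.94+6.26)/2 × 1.5 = 10.65
  Sum = 81.03 µg/mL·hr
IV tail: 6.26/0.158 = 39.620; AUC_iv,0→∞ = 81.03 + 39.620 = 120.65 µg/mL·hr
Trapezoidal AUC_0→5 (subcutaneous injection):
  [0→1.5]: (0.00+1.93)/2 × 1.5 = 1.4475
  [1.5→2]: (1.93+2.00)/2 × 0.5 = 0.9825
  [2→5]: (2.00+1.46)/2 × 3 = 5.19
  Sum = 7.62 µg/mL·hr
subcutaneous injection tail: 1.46/0.158 = 9.241; AUC_ev,0→∞ = 7.62 + 9.241 = 16.861 µg/mL·hr
F = (AUC_ev/D_ev)/(AUC_iv/D_iv) = (16.861/150)/(120.65/100) = 0.112407/1.2065 = 0.0932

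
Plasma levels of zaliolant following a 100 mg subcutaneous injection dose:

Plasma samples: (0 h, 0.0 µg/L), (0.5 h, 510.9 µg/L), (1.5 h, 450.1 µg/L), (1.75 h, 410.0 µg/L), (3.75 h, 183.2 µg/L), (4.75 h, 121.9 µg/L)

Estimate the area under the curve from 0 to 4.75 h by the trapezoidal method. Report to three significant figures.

Trapezoidal AUC_0→4.75:
  [0→0.5]: (0.0+510.9)/2 × 0.5 = 127.725
  [0.5→1.5]: (510.9+450.1)/2 × 1 = 480.5
  [1.5→1.75]: (450.1+410.0)/2 × 0.25 = 107.5125
  [1.75→3.75]: (410.0+183.2)/2 × 2 = 593.2
  [3.75→4.75]: (183.2+121.9)/2 × 1 = 152.55
  Sum = 1461.4875 µg/L·h

AUC = 1460 µg/L·h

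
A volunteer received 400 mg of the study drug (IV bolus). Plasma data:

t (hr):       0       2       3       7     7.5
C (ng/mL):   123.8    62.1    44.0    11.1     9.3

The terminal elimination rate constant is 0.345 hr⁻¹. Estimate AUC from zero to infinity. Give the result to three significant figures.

AUC = 381 ng/mL·hr

Trapezoidal AUC_0→7.5:
  [0→2]: (123.8+62.1)/2 × 2 = 185.9
  [2→3]: (62.1+44.0)/2 × 1 = 53.05
  [3→7]: (44.0+11.1)/2 × 4 = 110.2
  [7→7.5]: (11.1+9.3)/2 × 0.5 = 5.1
  Sum = 354.25 ng/mL·hr
Extrapolated tail: C_last / k_e = 9.3 / 0.345 = 26.957
AUC_0→∞ = 354.25 + 26.957 = 381.207 ng/mL·hr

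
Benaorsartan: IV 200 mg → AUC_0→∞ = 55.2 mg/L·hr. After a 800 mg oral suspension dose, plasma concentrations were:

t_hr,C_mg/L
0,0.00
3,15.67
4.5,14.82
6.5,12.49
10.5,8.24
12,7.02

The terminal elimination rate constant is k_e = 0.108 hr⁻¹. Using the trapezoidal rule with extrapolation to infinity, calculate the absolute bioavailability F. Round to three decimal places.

Trapezoidal AUC_0→12 (oral suspension):
  [0→3]: (0.00+15.67)/2 × 3 = 23.505
  [3→4.5]: (15.67+14.82)/2 × 1.5 = 22.8675
  [4.5→6.5]: (14.82+12.49)/2 × 2 = 27.31
  [6.5→10.5]: (12.49+8.24)/2 × 4 = 41.46
  [10.5→12]: (8.24+7.02)/2 × 1.5 = 11.445
  Sum = 126.5875 mg/L·hr
Tail: C_last/k_e = 7.02/0.108 = 65.000
AUC_0→∞ (oral suspension) = 126.5875 + 65.000 = 191.5875 mg/L·hr
F = (AUC_ev/D_ev)/(AUC_iv/D_iv) = (191.5875/800)/(55.2/200) = 0.239484/0.276 = 0.8677

F = 0.868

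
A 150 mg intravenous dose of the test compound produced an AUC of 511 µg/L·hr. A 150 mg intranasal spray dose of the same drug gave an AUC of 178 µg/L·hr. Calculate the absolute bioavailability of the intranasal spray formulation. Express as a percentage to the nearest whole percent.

F = 35%

F = (AUC_ev / D_ev) / (AUC_iv / D_iv)
  = (178/150) / (511/150)
  = 1.18667 / 3.40667 = 0.3483
  = 34.83%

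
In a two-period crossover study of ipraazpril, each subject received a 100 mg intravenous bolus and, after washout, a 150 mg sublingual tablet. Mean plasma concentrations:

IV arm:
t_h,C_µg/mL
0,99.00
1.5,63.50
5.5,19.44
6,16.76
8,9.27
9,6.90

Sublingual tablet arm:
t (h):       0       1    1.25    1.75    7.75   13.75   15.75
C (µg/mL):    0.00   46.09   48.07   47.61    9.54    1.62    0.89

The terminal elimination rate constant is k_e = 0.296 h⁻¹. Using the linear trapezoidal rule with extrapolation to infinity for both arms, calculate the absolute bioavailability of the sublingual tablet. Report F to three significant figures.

F = 0.507

Trapezoidal AUC_0→9 (IV):
  [0→1.5]: (99.00+63.50)/2 × 1.5 = 121.875
  [1.5→5.5]: (63.50+19.44)/2 × 4 = 165.88
  [5.5→6]: (19.44+16.76)/2 × 0.5 = 9.05
  [6→8]: (16.76+9.27)/2 × 2 = 26.03
  [8→9]: (9.27+6.90)/2 × 1 = 8.085
  Sum = 330.92 µg/mL·h
IV tail: 6.90/0.296 = 23.311; AUC_iv,0→∞ = 330.92 + 23.311 = 354.231 µg/mL·h
Trapezoidal AUC_0→15.75 (sublingual tablet):
  [0→1]: (0.00+46.09)/2 × 1 = 23.045
  [1→1.25]: (46.09+48.07)/2 × 0.25 = 11.77
  [1.25→1.75]: (48.07+47.61)/2 × 0.5 = 23.92
  [1.75→7.75]: (47.61+9.54)/2 × 6 = 171.45
  [7.75→13.75]: (9.54+1.62)/2 × 6 = 33.48
  [13.75→15.75]: (1.62+0.89)/2 × 2 = 2.51
  Sum = 266.175 µg/mL·h
sublingual tablet tail: 0.89/0.296 = 3.007; AUC_ev,0→∞ = 266.175 + 3.007 = 269.182 µg/mL·h
F = (AUC_ev/D_ev)/(AUC_iv/D_iv) = (269.182/150)/(354.231/100) = 1.79455/3.54231 = 0.5066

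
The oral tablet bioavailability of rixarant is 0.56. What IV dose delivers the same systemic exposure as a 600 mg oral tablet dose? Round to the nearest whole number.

Systemic exposure from an extravascular dose = F × D_ev, so the equivalent IV dose is F × D_ev.
D_iv = F × D_ev = 0.56 × 600 = 336 mg

D_iv = 336 mg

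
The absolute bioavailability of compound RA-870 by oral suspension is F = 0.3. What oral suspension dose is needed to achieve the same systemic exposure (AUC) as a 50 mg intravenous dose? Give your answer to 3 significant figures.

D_oral = 167 mg

For equal systemic exposure: F × D_ev = D_iv
D_ev = D_iv / F = 50 / 0.3 = 166.667 mg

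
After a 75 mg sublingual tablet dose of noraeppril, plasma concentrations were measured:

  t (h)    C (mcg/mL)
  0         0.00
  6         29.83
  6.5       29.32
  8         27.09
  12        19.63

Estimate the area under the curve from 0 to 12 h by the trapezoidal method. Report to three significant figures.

Trapezoidal AUC_0→12:
  [0→6]: (0.00+29.83)/2 × 6 = 89.49
  [6→6.5]: (29.83+29.32)/2 × 0.5 = 14.7875
  [6.5→8]: (29.32+27.09)/2 × 1.5 = 42.3075
  [8→12]: (27.09+19.63)/2 × 4 = 93.44
  Sum = 240.025 mcg/mL·h

AUC = 240 mcg/mL·h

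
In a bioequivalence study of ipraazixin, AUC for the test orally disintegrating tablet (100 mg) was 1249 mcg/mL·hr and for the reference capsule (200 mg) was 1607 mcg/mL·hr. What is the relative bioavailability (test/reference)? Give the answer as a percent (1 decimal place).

F_rel = 155.4%

F_rel = (AUC_test/D_test) / (AUC_ref/D_ref)
      = (1249/100) / (1607/200)
      = 12.49 / 8.035 = 1.5544 = 155.44%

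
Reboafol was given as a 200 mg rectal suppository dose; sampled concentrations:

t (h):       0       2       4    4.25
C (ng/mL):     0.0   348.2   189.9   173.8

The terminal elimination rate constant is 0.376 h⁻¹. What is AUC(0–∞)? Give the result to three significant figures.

AUC = 1390 ng/mL·h

Trapezoidal AUC_0→4.25:
  [0→2]: (0.0+348.2)/2 × 2 = 348.2
  [2→4]: (348.2+189.9)/2 × 2 = 538.1
  [4→4.25]: (189.9+173.8)/2 × 0.25 = 45.4625
  Sum = 931.7625 ng/mL·h
Extrapolated tail: C_last / k_e = 173.8 / 0.376 = 462.234
AUC_0→∞ = 931.7625 + 462.234 = 1393.9965 ng/mL·h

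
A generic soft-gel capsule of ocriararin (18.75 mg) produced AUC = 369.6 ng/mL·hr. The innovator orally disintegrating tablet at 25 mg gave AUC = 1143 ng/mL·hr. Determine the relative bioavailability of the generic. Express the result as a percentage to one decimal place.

F_rel = (AUC_test/D_test) / (AUC_ref/D_ref)
      = (369.6/18.75) / (1143/25)
      = 19.712 / 45.72 = 0.4311 = 43.11%

F_rel = 43.1%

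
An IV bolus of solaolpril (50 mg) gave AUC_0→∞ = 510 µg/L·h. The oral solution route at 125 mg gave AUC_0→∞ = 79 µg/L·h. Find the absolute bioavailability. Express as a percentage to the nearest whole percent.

F = (AUC_ev / D_ev) / (AUC_iv / D_iv)
  = (79/125) / (510/50)
  = 0.632 / 10.2 = 0.0620
  = 6.20%

F = 6%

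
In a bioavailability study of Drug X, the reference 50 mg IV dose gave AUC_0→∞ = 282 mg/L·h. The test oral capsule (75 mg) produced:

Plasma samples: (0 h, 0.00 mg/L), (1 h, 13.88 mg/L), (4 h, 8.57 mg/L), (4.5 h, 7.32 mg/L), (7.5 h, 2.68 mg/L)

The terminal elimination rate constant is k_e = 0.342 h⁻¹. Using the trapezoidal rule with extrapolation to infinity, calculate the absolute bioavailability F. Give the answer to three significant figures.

Trapezoidal AUC_0→7.5 (oral capsule):
  [0→1]: (0.00+13.88)/2 × 1 = 6.94
  [1→4]: (13.88+8.57)/2 × 3 = 33.675
  [4→4.5]: (8.57+7.32)/2 × 0.5 = 3.9725
  [4.5→7.5]: (7.32+2.68)/2 × 3 = 15.0
  Sum = 59.5875 mg/L·h
Tail: C_last/k_e = 2.68/0.342 = 7.836
AUC_0→∞ (oral capsule) = 59.5875 + 7.836 = 67.4235 mg/L·h
F = (AUC_ev/D_ev)/(AUC_iv/D_iv) = (67.4235/75)/(282/50) = 0.89898/5.64 = 0.1594

F = 0.159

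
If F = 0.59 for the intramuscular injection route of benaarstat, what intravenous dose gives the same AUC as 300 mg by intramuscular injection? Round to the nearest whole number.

Systemic exposure from an extravascular dose = F × D_ev, so the equivalent IV dose is F × D_ev.
D_iv = F × D_ev = 0.59 × 300 = 177 mg

D_iv = 177 mg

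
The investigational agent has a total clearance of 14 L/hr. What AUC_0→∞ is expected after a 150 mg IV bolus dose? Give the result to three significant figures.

AUC_0→∞ = Dose_iv / CL
        = 150 / 14 = 10.7143 mg/L·hr

AUC = 10.7 mg/L·hr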